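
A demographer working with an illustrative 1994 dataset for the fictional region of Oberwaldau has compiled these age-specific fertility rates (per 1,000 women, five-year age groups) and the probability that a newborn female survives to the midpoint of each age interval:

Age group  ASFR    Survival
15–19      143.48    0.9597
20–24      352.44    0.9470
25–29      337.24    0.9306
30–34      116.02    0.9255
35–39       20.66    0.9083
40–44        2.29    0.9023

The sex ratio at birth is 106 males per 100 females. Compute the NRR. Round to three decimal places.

2.217

Proportion female at birth = 100 / (100 + 106) = 0.48544.
Weighting each age-specific rate by interval width and survival:
  15–19: 5 × 143.48/1000 × 0.9597 = 0.68849
  20–24: 5 × 352.44/1000 × 0.9470 = 1.66880
  25–29: 5 × 337.24/1000 × 0.9306 = 1.56918
  30–34: 5 × 116.02/1000 × 0.9255 = 0.53688
  35–39: 5 × 20.66/1000 × 0.9083 = 0.09383
  40–44: 5 × 2.29/1000 × 0.9023 = 0.01033
Sum = 4.56751
NRR = 0.48544 × 4.56751 = 2.21725
NRR > 1, so each generation more than replaces itself.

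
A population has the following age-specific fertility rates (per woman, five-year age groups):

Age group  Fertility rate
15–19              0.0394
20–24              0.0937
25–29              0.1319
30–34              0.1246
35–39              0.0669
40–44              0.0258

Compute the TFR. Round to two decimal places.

2.41

Sum of ASFRs = 0.0394 + 0.0937 + 0.1319 + 0.1246 + 0.0669 + 0.0258 = 0.4823
TFR = 5 × 0.4823 = 2.4115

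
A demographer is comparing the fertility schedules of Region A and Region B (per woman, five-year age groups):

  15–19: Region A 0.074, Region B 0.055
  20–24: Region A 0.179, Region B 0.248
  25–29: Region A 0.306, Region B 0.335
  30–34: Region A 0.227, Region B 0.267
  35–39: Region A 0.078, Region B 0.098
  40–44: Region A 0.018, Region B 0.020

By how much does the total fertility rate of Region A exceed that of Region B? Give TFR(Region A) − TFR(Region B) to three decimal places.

Region A:
  Sum of ASFRs = 0.074 + 0.179 + 0.306 + 0.227 + 0.078 + 0.018 = 0.882
  TFR = 5 × 0.882 = 4.41
Region B:
  Sum of ASFRs = 0.055 + 0.248 + 0.335 + 0.267 + 0.098 + 0.020 = 1.023
  TFR = 5 × 1.023 = 5.115
Difference = 4.41 − 5.115 = -0.705

-0.705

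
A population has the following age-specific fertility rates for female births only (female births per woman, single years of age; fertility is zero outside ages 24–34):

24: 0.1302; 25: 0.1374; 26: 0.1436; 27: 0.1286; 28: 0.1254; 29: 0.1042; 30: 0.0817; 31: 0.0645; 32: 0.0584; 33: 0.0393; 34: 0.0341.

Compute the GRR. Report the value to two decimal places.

Sum of female ASFRs = 0.1302 + 0.1374 + 0.1436 + 0.1286 + 0.1254 + 0.1042 + 0.0817 + 0.0645 + 0.0584 + 0.0393 + 0.0341 = 1.0474
GRR = 1.0474

1.05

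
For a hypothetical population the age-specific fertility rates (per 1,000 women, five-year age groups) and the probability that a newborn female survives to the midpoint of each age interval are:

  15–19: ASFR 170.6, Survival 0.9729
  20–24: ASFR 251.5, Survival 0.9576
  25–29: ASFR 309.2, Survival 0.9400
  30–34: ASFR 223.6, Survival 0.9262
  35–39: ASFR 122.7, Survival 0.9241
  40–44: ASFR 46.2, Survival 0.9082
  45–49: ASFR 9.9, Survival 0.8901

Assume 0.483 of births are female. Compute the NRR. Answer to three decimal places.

Proportion female at birth = 0.483.
Survival-weighted fertility by age (5·fₓ·Sₓ):
  15–19: 5 × 170.6/1000 × 0.9729 = 0.82988
  20–24: 5 × 251.5/1000 × 0.9576 = 1.20418
  25–29: 5 × 309.2/1000 × 0.9400 = 1.45324
  30–34: 5 × 223.6/1000 × 0.9262 = 1.03549
  35–39: 5 × 122.7/1000 × 0.9241 = 0.56694
  40–44: 5 × 46.2/1000 × 0.9082 = 0.20979
  45–49: 5 × 9.9/1000 × 0.8901 = 0.04406
Sum = 5.34358
NRR = 0.483 × 5.34358 = 2.58095
An NRR exceeding 1 indicates intrinsic growth under these rates.

2.581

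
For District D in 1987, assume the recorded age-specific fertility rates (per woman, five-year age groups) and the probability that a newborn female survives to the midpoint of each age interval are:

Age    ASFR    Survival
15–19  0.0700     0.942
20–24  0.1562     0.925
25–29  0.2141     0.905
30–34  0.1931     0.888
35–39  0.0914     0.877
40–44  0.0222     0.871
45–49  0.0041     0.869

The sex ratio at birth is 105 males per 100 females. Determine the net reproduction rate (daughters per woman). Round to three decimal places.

Proportion female at birth = 100 / (100 + 105) = 0.48780.
Weighting each age-specific rate by interval width and survival:
  15–19: 5 × 0.0700 × 0.942 = 0.32970
  20–24: 5 × 0.1562 × 0.925 = 0.72243
  25–29: 5 × 0.2141 × 0.905 = 0.96880
  30–34: 5 × 0.1931 × 0.888 = 0.85736
  35–39: 5 × 0.0914 × 0.877 = 0.40079
  40–44: 5 × 0.0222 × 0.871 = 0.09668
  45–49: 5 × 0.0041 × 0.869 = 0.01781
Sum = 3.39357
NRR = 0.48780 × 3.39357 = 1.65538
An NRR exceeding 1 indicates intrinsic growth under these rates.

1.655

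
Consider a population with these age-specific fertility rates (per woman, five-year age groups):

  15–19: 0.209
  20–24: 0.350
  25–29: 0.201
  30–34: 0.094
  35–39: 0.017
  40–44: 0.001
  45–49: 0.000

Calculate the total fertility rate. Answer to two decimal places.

Sum of ASFRs = 0.209 + 0.350 + 0.201 + 0.094 + 0.017 + 0.001 + 0.000 = 0.872
TFR = 5 × 0.872 = 4.36

4.36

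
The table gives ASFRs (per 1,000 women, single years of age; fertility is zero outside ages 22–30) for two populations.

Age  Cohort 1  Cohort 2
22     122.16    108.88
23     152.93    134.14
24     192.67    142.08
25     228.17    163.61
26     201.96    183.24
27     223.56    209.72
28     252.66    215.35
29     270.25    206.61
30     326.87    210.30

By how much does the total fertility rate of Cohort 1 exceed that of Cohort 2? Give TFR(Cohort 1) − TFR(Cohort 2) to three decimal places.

Cohort 1:
  Sum of ASFRs = 122.16 + 152.93 + 192.67 + 228.17 + 201.96 + 223.56 + 252.66 + 270.25 + 326.87 = 1971.23
  TFR = 1971.23 / 1000 = 1.97123
Cohort 2:
  Sum of ASFRs = 108.88 + 134.14 + 142.08 + 163.61 + 183.24 + 209.72 + 215.35 + 206.61 + 210.30 = 1573.93
  TFR = 1573.93 / 1000 = 1.57393
Difference = 1.97123 − 1.57393 = 0.3973

0.397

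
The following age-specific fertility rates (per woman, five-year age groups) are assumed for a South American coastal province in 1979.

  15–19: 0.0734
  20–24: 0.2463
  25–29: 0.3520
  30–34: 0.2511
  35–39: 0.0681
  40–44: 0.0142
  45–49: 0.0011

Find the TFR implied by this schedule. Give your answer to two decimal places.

Sum of ASFRs = 0.0734 + 0.2463 + 0.3520 + 0.2511 + 0.0681 + 0.0142 + 0.0011 = 1.0062
TFR = 5 × 1.0062 = 5.031

5.03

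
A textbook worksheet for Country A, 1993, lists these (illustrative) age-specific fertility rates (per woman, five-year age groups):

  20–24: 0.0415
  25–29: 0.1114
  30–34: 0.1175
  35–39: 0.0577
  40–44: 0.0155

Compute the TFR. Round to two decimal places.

1.72

Sum of ASFRs = 0.0415 + 0.1114 + 0.1175 + 0.0577 + 0.0155 = 0.3436
TFR = 5 × 0.3436 = 1.718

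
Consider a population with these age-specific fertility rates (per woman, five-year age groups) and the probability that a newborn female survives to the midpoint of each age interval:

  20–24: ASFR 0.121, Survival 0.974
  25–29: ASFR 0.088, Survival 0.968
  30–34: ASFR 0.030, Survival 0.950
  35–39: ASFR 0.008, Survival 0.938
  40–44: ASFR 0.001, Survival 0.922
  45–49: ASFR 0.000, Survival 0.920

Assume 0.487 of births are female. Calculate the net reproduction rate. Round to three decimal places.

0.584

Proportion female at birth = 0.487.
Survival-weighted fertility by age (5·fₓ·Sₓ):
  20–24: 5 × 0.121 × 0.974 = 0.58927
  25–29: 5 × 0.088 × 0.968 = 0.42592
  30–34: 5 × 0.030 × 0.950 = 0.14250
  35–39: 5 × 0.008 × 0.938 = 0.03752
  40–44: 5 × 0.001 × 0.922 = 0.00461
  45–49: 5 × 0.000 × 0.920 = 0.00000
Sum = 1.19982
NRR = 0.487 × 1.19982 = 0.58431
With NRR below 1 the population is below replacement fertility.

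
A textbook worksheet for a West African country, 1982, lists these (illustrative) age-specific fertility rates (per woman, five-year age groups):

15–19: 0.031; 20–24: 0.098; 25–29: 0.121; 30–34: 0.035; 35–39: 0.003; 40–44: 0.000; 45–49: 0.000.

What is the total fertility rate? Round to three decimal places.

1.440

Sum of ASFRs = 0.031 + 0.098 + 0.121 + 0.035 + 0.003 + 0.000 + 0.000 = 0.288
TFR = 5 × 0.288 = 1.44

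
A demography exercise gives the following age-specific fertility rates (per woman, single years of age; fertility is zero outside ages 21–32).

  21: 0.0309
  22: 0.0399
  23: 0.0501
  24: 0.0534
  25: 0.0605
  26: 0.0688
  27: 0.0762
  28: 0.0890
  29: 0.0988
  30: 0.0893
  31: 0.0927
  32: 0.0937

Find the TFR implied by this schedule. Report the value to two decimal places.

Sum of ASFRs = 0.0309 + 0.0399 + 0.0501 + 0.0534 + 0.0605 + 0.0688 + 0.0762 + 0.0890 + 0.0988 + 0.0893 + 0.0927 + 0.0937 = 0.8433
TFR = 0.8433

0.84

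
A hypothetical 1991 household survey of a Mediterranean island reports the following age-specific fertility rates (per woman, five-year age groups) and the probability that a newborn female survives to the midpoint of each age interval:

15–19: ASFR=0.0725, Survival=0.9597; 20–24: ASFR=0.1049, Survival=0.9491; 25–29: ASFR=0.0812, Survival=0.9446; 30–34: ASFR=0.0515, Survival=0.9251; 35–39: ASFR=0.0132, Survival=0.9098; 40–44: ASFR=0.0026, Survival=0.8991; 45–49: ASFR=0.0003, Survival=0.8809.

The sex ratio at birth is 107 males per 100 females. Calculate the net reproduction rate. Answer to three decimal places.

0.744

Proportion female at birth = 100 / (100 + 107) = 0.48309.
Survival-weighted fertility by age (5·fₓ·Sₓ):
  15–19: 5 × 0.0725 × 0.9597 = 0.34789
  20–24: 5 × 0.1049 × 0.9491 = 0.49780
  25–29: 5 × 0.0812 × 0.9446 = 0.38351
  30–34: 5 × 0.0515 × 0.9251 = 0.23821
  35–39: 5 × 0.0132 × 0.9098 = 0.06005
  40–44: 5 × 0.0026 × 0.8991 = 0.01169
  45–49: 5 × 0.0003 × 0.8809 = 0.00132
Sum = 1.54047
NRR = 0.48309 × 1.54047 = 0.74419
NRR < 1, so the cohort does not fully replace itself.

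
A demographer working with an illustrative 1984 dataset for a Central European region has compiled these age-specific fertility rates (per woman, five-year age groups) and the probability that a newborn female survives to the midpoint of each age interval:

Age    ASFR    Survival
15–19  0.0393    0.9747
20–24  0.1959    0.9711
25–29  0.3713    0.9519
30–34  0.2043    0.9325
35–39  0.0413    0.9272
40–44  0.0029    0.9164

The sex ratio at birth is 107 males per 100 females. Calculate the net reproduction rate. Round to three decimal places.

1.965

Proportion female at birth = 100 / (100 + 107) = 0.48309.
Per-age-group product (5 × ASFR × survival probability):
  15–19: 5 × 0.0393 × 0.9747 = 0.19153
  20–24: 5 × 0.1959 × 0.9711 = 0.95119
  25–29: 5 × 0.3713 × 0.9519 = 1.76720
  30–34: 5 × 0.2043 × 0.9325 = 0.95255
  35–39: 5 × 0.0413 × 0.9272 = 0.19147
  40–44: 5 × 0.0029 × 0.9164 = 0.01329
Sum = 4.06723
NRR = 0.48309 × 4.06723 = 1.96484
NRR > 1, so each generation more than replaces itself.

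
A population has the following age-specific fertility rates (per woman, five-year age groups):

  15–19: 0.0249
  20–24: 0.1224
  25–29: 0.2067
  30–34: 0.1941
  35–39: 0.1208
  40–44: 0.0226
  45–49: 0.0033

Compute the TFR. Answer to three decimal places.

Sum of ASFRs = 0.0249 + 0.1224 + 0.2067 + 0.1941 + 0.1208 + 0.0226 + 0.0033 = 0.6948
TFR = 5 × 0.6948 = 3.474

3.474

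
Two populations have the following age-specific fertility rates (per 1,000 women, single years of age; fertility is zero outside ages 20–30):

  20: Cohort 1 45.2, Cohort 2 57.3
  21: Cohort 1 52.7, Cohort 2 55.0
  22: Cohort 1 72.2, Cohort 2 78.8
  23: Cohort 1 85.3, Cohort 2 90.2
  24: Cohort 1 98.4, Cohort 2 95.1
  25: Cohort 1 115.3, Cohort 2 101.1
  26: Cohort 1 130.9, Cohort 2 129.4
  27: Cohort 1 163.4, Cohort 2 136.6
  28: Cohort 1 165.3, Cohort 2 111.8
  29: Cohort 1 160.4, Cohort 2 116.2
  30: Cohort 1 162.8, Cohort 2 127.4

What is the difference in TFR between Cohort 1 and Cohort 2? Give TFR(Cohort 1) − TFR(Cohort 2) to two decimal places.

0.15

Cohort 1:
  Sum of ASFRs = 45.2 + 52.7 + 72.2 + 85.3 + 98.4 + 115.3 + 130.9 + 163.4 + 165.3 + 160.4 + 162.8 = 1251.9
  TFR = 1251.9 / 1000 = 1.2519
Cohort 2:
  Sum of ASFRs = 57.3 + 55.0 + 78.8 + 90.2 + 95.1 + 101.1 + 129.4 + 136.6 + 111.8 + 116.2 + 127.4 = 1098.9
  TFR = 1098.9 / 1000 = 1.0989
Difference = 1.2519 − 1.0989 = 0.153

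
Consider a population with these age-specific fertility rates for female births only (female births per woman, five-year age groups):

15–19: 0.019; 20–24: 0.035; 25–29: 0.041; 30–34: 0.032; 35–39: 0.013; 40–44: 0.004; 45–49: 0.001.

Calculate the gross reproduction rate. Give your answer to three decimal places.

Sum of female ASFRs = 0.019 + 0.035 + 0.041 + 0.032 + 0.013 + 0.004 + 0.001 = 0.145
GRR = 5 × 0.145 = 0.725

0.725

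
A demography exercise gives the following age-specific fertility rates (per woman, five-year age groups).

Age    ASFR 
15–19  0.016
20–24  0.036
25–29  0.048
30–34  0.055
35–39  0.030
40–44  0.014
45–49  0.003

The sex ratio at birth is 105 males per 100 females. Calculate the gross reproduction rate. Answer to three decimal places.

Proportion female at birth = 100 / (100 + 105) = 0.48780.
Sum of ASFRs = 0.016 + 0.036 + 0.048 + 0.055 + 0.030 + 0.014 + 0.003 = 0.202
TFR = 5 × 0.202 = 1.01
GRR = 0.48780 × 1.01 = 0.49268

0.493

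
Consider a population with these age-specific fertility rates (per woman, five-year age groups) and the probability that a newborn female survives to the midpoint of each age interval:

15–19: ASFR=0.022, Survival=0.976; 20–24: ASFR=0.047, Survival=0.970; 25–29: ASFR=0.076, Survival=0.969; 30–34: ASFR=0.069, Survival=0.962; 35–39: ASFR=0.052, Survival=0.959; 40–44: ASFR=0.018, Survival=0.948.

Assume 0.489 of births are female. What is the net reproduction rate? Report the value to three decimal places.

0.670

Proportion female at birth = 0.489.
Per-age-group product (5 × ASFR × survival probability):
  15–19: 5 × 0.022 × 0.976 = 0.10736
  20–24: 5 × 0.047 × 0.970 = 0.22795
  25–29: 5 × 0.076 × 0.969 = 0.36822
  30–34: 5 × 0.069 × 0.962 = 0.33189
  35–39: 5 × 0.052 × 0.959 = 0.24934
  40–44: 5 × 0.018 × 0.948 = 0.08532
Sum = 1.37008
NRR = 0.489 × 1.37008 = 0.66997
With NRR below 1 the population is below replacement fertility.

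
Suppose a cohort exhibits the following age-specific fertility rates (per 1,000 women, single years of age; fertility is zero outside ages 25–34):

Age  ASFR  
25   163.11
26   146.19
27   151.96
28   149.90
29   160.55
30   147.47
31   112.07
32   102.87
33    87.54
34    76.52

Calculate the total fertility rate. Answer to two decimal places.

1.30

Sum of ASFRs = 163.11 + 146.19 + 151.96 + 149.90 + 160.55 + 147.47 + 112.07 + 102.87 + 87.54 + 76.52 = 1298.18
TFR = 1298.18 / 1000 = 1.29818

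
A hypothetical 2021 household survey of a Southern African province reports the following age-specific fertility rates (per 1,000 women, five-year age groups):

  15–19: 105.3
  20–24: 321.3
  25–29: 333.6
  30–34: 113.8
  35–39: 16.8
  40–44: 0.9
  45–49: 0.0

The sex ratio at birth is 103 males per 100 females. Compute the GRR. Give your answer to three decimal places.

2.196

Proportion female at birth = 100 / (100 + 103) = 0.49261.
Sum of ASFRs = 105.3 + 321.3 + 333.6 + 113.8 + 16.8 + 0.9 + 0.0 = 891.7
TFR = 5 × 891.7 / 1000 = 4.4585
GRR = 0.49261 × 4.4585 = 2.19630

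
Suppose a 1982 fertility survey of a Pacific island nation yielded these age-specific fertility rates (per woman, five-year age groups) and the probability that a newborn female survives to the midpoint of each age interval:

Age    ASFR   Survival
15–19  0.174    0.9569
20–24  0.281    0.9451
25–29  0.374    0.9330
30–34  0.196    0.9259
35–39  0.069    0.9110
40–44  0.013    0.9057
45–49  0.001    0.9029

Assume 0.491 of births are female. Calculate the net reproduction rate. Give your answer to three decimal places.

Proportion female at birth = 0.491.
Weighting each age-specific rate by interval width and survival:
  15–19: 5 × 0.174 × 0.9569 = 0.83250
  20–24: 5 × 0.281 × 0.9451 = 1.32787
  25–29: 5 × 0.374 × 0.9330 = 1.74471
  30–34: 5 × 0.196 × 0.9259 = 0.90738
  35–39: 5 × 0.069 × 0.9110 = 0.31430
  40–44: 5 × 0.013 × 0.9057 = 0.05887
  45–49: 5 × 0.001 × 0.9029 = 0.00451
Sum = 5.19014
NRR = 0.491 × 5.19014 = 2.54836

2.548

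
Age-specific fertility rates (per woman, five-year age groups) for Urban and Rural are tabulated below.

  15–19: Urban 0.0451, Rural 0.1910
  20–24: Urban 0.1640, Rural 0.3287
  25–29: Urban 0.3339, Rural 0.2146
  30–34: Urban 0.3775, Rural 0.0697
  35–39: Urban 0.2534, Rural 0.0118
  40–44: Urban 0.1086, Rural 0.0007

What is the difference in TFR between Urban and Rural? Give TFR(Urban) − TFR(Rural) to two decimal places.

Urban:
  Sum of ASFRs = 0.0451 + 0.1640 + 0.3339 + 0.3775 + 0.2534 + 0.1086 = 1.2825
  TFR = 5 × 1.2825 = 6.4125
Rural:
  Sum of ASFRs = 0.1910 + 0.3287 + 0.2146 + 0.0697 + 0.0118 + 0.0007 = 0.8165
  TFR = 5 × 0.8165 = 4.0825
Difference = 6.4125 − 4.0825 = 2.33

2.33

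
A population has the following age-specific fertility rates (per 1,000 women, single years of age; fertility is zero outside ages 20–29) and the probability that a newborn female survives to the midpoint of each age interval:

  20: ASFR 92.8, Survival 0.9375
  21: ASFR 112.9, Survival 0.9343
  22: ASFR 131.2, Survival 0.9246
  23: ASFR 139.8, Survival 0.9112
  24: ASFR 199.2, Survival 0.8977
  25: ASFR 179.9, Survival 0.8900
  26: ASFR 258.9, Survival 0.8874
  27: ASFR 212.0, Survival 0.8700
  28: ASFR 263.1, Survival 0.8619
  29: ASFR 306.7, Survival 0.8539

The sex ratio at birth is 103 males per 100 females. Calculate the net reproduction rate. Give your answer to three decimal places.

0.829

Proportion female at birth = 100 / (100 + 103) = 0.49261.
Survival-weighted fertility by age (1·fₓ·Sₓ):
  20: 1 × 92.8/1000 × 0.9375 = 0.08700
  21: 1 × 112.9/1000 × 0.9343 = 0.10548
  22: 1 × 131.2/1000 × 0.9246 = 0.12131
  23: 1 × 139.8/1000 × 0.9112 = 0.12739
  24: 1 × 199.2/1000 × 0.8977 = 0.17882
  25: 1 × 179.9/1000 × 0.8900 = 0.16011
  26: 1 × 258.9/1000 × 0.8874 = 0.22975
  27: 1 × 212.0/1000 × 0.8700 = 0.18444
  28: 1 × 263.1/1000 × 0.8619 = 0.22677
  29: 1 × 306.7/1000 × 0.8539 = 0.26189
Sum = 1.68296
NRR = 0.49261 × 1.68296 = 0.82904
NRR < 1, so the cohort does not fully replace itself.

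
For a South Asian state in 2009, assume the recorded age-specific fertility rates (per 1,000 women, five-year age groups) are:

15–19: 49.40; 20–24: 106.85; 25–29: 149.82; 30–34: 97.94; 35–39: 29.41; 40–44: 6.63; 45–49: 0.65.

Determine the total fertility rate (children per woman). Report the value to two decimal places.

Sum of ASFRs = 49.40 + 106.85 + 149.82 + 97.94 + 29.41 + 6.63 + 0.65 = 440.70
TFR = 5 × 440.70 / 1000 = 2.2035

2.20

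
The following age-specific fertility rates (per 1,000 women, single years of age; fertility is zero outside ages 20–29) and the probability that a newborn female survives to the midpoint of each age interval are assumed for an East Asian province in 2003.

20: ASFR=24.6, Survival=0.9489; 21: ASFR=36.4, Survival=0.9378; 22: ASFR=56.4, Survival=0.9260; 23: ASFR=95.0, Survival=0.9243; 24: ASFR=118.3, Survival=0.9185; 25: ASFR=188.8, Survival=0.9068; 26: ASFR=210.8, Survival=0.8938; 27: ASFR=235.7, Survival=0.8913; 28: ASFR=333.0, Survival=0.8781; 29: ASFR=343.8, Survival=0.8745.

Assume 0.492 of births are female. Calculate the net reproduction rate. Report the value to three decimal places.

0.723

Proportion female at birth = 0.492.
Each age group contributes 1 × ASFR × survival:
  20: 1 × 24.6/1000 × 0.9489 = 0.02334
  21: 1 × 36.4/1000 × 0.9378 = 0.03414
  22: 1 × 56.4/1000 × 0.9260 = 0.05223
  23: 1 × 95.0/1000 × 0.9243 = 0.08781
  24: 1 × 118.3/1000 × 0.9185 = 0.10866
  25: 1 × 188.8/1000 × 0.9068 = 0.17120
  26: 1 × 210.8/1000 × 0.8938 = 0.18841
  27: 1 × 235.7/1000 × 0.8913 = 0.21008
  28: 1 × 333.0/1000 × 0.8781 = 0.29241
  29: 1 × 343.8/1000 × 0.8745 = 0.30065
Sum = 1.46893
NRR = 0.492 × 1.46893 = 0.72271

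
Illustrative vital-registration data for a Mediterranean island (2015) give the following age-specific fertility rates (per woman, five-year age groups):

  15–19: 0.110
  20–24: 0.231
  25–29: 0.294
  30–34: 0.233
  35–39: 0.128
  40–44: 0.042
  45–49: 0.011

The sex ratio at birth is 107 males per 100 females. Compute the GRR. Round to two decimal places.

2.53

Proportion female at birth = 100 / (100 + 107) = 0.48309.
Sum of ASFRs = 0.110 + 0.231 + 0.294 + 0.233 + 0.128 + 0.042 + 0.011 = 1.049
TFR = 5 × 1.049 = 5.245
GRR = 0.48309 × 5.245 = 2.53381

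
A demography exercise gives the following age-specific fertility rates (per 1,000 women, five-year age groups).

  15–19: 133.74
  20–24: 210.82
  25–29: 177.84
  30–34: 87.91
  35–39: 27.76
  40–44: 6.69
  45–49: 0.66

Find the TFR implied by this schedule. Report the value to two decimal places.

Sum of ASFRs = 133.74 + 210.82 + 177.84 + 87.91 + 27.76 + 6.69 + 0.66 = 645.42
TFR = 5 × 645.42 / 1000 = 3.2271

3.23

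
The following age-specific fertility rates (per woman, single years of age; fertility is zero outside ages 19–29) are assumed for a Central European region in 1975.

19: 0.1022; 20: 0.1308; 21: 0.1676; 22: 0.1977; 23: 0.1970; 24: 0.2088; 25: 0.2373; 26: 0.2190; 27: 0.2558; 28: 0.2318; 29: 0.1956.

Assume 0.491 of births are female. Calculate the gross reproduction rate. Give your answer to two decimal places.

1.05

Proportion female at birth = 0.491.
Sum of ASFRs = 0.1022 + 0.1308 + 0.1676 + 0.1977 + 0.1970 + 0.2088 + 0.2373 + 0.2190 + 0.2558 + 0.2318 + 0.1956 = 2.1436
TFR = 2.1436
GRR = 0.491 × 2.1436 = 1.05251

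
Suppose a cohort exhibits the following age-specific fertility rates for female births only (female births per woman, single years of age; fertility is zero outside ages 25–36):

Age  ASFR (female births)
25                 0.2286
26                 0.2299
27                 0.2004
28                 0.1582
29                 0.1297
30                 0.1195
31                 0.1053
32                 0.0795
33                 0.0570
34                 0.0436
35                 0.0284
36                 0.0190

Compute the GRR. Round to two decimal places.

1.40

Sum of female ASFRs = 0.2286 + 0.2299 + 0.2004 + 0.1582 + 0.1297 + 0.1195 + 0.1053 + 0.0795 + 0.0570 + 0.0436 + 0.0284 + 0.0190 = 1.3991
GRR = 1.3991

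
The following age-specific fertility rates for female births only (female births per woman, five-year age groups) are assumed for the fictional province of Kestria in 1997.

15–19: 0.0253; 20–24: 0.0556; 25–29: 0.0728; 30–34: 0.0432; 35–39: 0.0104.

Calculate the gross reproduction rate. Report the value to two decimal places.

Sum of female ASFRs = 0.0253 + 0.0556 + 0.0728 + 0.0432 + 0.0104 = 0.2073
GRR = 5 × 0.2073 = 1.0365

1.04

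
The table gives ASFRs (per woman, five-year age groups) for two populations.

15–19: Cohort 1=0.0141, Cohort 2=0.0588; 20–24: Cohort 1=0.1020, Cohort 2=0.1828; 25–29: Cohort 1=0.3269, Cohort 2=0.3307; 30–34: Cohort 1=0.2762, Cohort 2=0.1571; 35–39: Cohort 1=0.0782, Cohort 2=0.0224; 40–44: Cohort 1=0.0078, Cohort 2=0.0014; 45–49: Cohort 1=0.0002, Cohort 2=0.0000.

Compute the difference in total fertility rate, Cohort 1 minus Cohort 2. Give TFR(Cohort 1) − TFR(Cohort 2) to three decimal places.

0.261

Cohort 1:
  Sum of ASFRs = 0.0141 + 0.1020 + 0.3269 + 0.2762 + 0.0782 + 0.0078 + 0.0002 = 0.8054
  TFR = 5 × 0.8054 = 4.027
Cohort 2:
  Sum of ASFRs = 0.0588 + 0.1828 + 0.3307 + 0.1571 + 0.0224 + 0.0014 + 0.0000 = 0.7532
  TFR = 5 × 0.7532 = 3.766
Difference = 4.027 − 3.766 = 0.261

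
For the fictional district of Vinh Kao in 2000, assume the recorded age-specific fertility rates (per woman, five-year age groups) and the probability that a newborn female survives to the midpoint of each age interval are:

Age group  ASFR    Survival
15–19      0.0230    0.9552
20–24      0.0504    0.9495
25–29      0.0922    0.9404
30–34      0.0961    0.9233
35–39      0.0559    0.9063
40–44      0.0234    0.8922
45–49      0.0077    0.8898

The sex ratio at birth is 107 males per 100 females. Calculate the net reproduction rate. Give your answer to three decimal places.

Proportion female at birth = 100 / (100 + 107) = 0.48309.
Each age group contributes 5 × ASFR × survival:
  15–19: 5 × 0.0230 × 0.9552 = 0.10985
  20–24: 5 × 0.0504 × 0.9495 = 0.23927
  25–29: 5 × 0.0922 × 0.9404 = 0.43352
  30–34: 5 × 0.0961 × 0.9233 = 0.44365
  35–39: 5 × 0.0559 × 0.9063 = 0.25331
  40–44: 5 × 0.0234 × 0.8922 = 0.10439
  45–49: 5 × 0.0077 × 0.8898 = 0.03426
Sum = 1.61825
NRR = 0.48309 × 1.61825 = 0.78176

0.782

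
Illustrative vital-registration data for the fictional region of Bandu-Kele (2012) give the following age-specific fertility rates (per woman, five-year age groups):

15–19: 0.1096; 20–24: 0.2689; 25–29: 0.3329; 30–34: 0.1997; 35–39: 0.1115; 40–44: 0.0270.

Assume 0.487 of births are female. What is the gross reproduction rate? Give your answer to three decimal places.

2.556

Proportion female at birth = 0.487.
Sum of ASFRs = 0.1096 + 0.2689 + 0.3329 + 0.1997 + 0.1115 + 0.0270 = 1.0496
TFR = 5 × 1.0496 = 5.248
GRR = 0.487 × 5.248 = 2.55578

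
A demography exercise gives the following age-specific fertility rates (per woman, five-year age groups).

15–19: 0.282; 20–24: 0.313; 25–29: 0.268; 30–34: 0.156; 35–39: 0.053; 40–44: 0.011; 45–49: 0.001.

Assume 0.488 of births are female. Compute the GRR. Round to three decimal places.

Proportion female at birth = 0.488.
Sum of ASFRs = 0.282 + 0.313 + 0.268 + 0.156 + 0.053 + 0.011 + 0.001 = 1.084
TFR = 5 × 1.084 = 5.42
GRR = 0.488 × 5.42 = 2.64496

2.645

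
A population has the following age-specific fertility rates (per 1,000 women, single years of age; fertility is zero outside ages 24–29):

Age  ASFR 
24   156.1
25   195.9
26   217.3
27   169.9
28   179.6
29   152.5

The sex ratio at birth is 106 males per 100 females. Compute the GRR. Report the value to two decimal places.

0.52

Proportion female at birth = 100 / (100 + 106) = 0.48544.
Sum of ASFRs = 156.1 + 195.9 + 217.3 + 169.9 + 179.6 + 152.5 = 1071.3
TFR = 1071.3 / 1000 = 1.0713
GRR = 0.48544 × 1.0713 = 0.52005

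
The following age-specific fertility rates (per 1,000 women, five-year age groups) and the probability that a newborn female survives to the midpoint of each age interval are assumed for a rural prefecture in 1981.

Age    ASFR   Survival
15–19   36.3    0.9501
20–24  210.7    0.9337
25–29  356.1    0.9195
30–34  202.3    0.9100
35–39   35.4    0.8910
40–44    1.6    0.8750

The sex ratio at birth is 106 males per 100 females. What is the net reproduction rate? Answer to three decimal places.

1.883

Proportion female at birth = 100 / (100 + 106) = 0.48544.
Weighting each age-specific rate by interval width and survival:
  15–19: 5 × 36.3/1000 × 0.9501 = 0.17244
  20–24: 5 × 210.7/1000 × 0.9337 = 0.98365
  25–29: 5 × 356.1/1000 × 0.9195 = 1.63717
  30–34: 5 × 202.3/1000 × 0.9100 = 0.92047
  35–39: 5 × 35.4/1000 × 0.8910 = 0.15771
  40–44: 5 × 1.6/1000 × 0.8750 = 0.00700
Sum = 3.87844
NRR = 0.48544 × 3.87844 = 1.88275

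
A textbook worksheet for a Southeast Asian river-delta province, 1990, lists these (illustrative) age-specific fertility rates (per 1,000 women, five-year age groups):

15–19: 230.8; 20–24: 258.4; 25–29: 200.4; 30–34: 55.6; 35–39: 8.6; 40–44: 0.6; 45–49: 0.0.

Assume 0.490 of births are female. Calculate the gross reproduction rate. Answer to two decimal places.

1.85

Proportion female at birth = 0.490.
Sum of ASFRs = 230.8 + 258.4 + 200.4 + 55.6 + 8.6 + 0.6 + 0.0 = 754.4
TFR = 5 × 754.4 / 1000 = 3.772
GRR = 0.490 × 3.772 = 1.84828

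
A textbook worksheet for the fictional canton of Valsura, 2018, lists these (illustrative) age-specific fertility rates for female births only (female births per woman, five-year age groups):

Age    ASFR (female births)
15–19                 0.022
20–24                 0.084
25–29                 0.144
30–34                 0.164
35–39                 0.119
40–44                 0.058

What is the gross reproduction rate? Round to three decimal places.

2.955

Sum of female ASFRs = 0.022 + 0.084 + 0.144 + 0.164 + 0.119 + 0.058 = 0.591
GRR = 5 × 0.591 = 2.955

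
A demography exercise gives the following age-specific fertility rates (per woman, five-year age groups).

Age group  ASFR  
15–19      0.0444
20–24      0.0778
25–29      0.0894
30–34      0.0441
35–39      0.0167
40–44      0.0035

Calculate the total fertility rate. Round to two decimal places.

Sum of ASFRs = 0.0444 + 0.0778 + 0.0894 + 0.0441 + 0.0167 + 0.0035 = 0.2759
TFR = 5 × 0.2759 = 1.3795

1.38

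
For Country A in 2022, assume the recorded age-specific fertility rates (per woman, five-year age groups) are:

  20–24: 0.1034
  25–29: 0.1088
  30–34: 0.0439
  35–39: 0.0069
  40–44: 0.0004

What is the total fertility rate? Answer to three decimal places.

Sum of ASFRs = 0.1034 + 0.1088 + 0.0439 + 0.0069 + 0.0004 = 0.2634
TFR = 5 × 0.2634 = 1.317

1.317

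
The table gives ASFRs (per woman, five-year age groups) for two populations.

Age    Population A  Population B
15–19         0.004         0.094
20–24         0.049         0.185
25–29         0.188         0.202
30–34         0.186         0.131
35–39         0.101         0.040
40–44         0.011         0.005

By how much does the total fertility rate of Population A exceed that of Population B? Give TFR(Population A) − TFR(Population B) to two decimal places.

Population A:
  Sum of ASFRs = 0.004 + 0.049 + 0.188 + 0.186 + 0.101 + 0.011 = 0.539
  TFR = 5 × 0.539 = 2.695
Population B:
  Sum of ASFRs = 0.094 + 0.185 + 0.202 + 0.131 + 0.040 + 0.005 = 0.657
  TFR = 5 × 0.657 = 3.285
Difference = 2.695 − 3.285 = -0.59

-0.59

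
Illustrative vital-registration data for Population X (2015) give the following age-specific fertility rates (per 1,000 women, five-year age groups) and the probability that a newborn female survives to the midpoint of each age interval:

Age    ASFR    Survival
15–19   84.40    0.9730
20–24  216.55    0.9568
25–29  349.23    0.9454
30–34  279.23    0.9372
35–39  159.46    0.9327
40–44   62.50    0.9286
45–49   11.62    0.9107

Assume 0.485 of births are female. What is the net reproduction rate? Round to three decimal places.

Proportion female at birth = 0.485.
Weighting each age-specific rate by interval width and survival:
  15–19: 5 × 84.40/1000 × 0.9730 = 0.41061
  20–24: 5 × 216.55/1000 × 0.9568 = 1.03598
  25–29: 5 × 349.23/1000 × 0.9454 = 1.65081
  30–34: 5 × 279.23/1000 × 0.9372 = 1.30847
  35–39: 5 × 159.46/1000 × 0.9327 = 0.74364
  40–44: 5 × 62.50/1000 × 0.9286 = 0.29019
  45–49: 5 × 11.62/1000 × 0.9107 = 0.05291
Sum = 5.49261
NRR = 0.485 × 5.49261 = 2.66392
An NRR exceeding 1 indicates intrinsic growth under these rates.

2.664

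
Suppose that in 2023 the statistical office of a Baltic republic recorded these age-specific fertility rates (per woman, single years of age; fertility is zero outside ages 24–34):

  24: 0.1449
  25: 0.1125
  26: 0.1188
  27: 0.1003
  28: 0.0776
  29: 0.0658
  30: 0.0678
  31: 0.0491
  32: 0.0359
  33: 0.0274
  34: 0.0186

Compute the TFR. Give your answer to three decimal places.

0.819

Sum of ASFRs = 0.1449 + 0.1125 + 0.1188 + 0.1003 + 0.0776 + 0.0658 + 0.0678 + 0.0491 + 0.0359 + 0.0274 + 0.0186 = 0.8187
TFR = 0.8187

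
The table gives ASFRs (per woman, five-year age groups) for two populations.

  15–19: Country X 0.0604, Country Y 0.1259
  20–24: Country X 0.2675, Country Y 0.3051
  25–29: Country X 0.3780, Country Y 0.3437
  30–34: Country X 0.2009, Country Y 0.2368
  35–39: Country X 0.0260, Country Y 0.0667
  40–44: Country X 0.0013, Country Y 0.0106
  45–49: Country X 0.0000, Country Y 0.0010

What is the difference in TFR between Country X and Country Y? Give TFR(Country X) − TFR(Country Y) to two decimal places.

Country X:
  Sum of ASFRs = 0.0604 + 0.2675 + 0.3780 + 0.2009 + 0.0260 + 0.0013 + 0.0000 = 0.9341
  TFR = 5 × 0.9341 = 4.6705
Country Y:
  Sum of ASFRs = 0.1259 + 0.3051 + 0.3437 + 0.2368 + 0.0667 + 0.0106 + 0.0010 = 1.0898
  TFR = 5 × 1.0898 = 5.449
Difference = 4.6705 − 5.449 = -0.7785

-0.78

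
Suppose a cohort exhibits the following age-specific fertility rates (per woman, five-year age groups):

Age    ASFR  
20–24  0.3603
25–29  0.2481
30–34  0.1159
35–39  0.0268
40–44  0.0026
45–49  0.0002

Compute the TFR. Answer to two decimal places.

Sum of ASFRs = 0.3603 + 0.2481 + 0.1159 + 0.0268 + 0.0026 + 0.0002 = 0.7539
TFR = 5 × 0.7539 = 3.7695

3.77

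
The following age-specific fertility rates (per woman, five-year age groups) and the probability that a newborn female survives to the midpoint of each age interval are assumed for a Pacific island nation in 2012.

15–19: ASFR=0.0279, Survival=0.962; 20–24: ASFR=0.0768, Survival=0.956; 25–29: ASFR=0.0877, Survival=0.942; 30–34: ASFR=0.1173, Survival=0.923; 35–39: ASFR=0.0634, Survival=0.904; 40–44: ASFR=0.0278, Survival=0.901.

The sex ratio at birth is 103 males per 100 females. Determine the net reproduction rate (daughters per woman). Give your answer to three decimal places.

0.920

Proportion female at birth = 100 / (100 + 103) = 0.49261.
Survival-weighted fertility by age (5·fₓ·Sₓ):
  15–19: 5 × 0.0279 × 0.962 = 0.13420
  20–24: 5 × 0.0768 × 0.956 = 0.36710
  25–29: 5 × 0.0877 × 0.942 = 0.41307
  30–34: 5 × 0.1173 × 0.923 = 0.54134
  35–39: 5 × 0.0634 × 0.904 = 0.28657
  40–44: 5 × 0.0278 × 0.901 = 0.12524
Sum = 1.86752
NRR = 0.49261 × 1.86752 = 0.91996
NRR < 1, so the cohort does not fully replace itself.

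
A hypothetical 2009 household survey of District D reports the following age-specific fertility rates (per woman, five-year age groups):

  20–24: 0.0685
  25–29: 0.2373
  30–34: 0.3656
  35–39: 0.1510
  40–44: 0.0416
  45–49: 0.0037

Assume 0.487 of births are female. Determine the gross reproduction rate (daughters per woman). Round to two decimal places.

Proportion female at birth = 0.487.
Sum of ASFRs = 0.0685 + 0.2373 + 0.3656 + 0.1510 + 0.0416 + 0.0037 = 0.8677
TFR = 5 × 0.8677 = 4.3385
GRR = 0.487 × 4.3385 = 2.11285

2.11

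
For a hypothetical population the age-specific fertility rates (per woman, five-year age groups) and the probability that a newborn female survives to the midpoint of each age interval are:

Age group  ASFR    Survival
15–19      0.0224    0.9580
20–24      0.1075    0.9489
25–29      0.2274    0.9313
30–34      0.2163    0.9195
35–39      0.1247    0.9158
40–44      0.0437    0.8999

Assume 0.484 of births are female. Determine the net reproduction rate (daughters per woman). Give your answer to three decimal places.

Proportion female at birth = 0.484.
Each age group contributes 5 × ASFR × survival:
  15–19: 5 × 0.0224 × 0.9580 = 0.10730
  20–24: 5 × 0.1075 × 0.9489 = 0.51003
  25–29: 5 × 0.2274 × 0.9313 = 1.05889
  30–34: 5 × 0.2163 × 0.9195 = 0.99444
  35–39: 5 × 0.1247 × 0.9158 = 0.57100
  40–44: 5 × 0.0437 × 0.8999 = 0.19663
Sum = 3.43829
NRR = 0.484 × 3.43829 = 1.66413
An NRR exceeding 1 indicates intrinsic growth under these rates.

1.664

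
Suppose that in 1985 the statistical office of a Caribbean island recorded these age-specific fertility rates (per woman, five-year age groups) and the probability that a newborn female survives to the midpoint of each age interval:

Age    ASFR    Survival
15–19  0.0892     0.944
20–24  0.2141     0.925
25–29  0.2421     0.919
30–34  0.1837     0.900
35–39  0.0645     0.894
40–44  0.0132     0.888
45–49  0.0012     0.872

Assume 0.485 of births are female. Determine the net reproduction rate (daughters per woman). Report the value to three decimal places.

Proportion female at birth = 0.485.
Each age group contributes 5 × ASFR × survival:
  15–19: 5 × 0.0892 × 0.944 = 0.42102
  20–24: 5 × 0.2141 × 0.925 = 0.99021
  25–29: 5 × 0.2421 × 0.919 = 1.11245
  30–34: 5 × 0.1837 × 0.900 = 0.82665
  35–39: 5 × 0.0645 × 0.894 = 0.28832
  40–44: 5 × 0.0132 × 0.888 = 0.05861
  45–49: 5 × 0.0012 × 0.872 = 0.00523
Sum = 3.70249
NRR = 0.485 × 3.70249 = 1.79571

1.796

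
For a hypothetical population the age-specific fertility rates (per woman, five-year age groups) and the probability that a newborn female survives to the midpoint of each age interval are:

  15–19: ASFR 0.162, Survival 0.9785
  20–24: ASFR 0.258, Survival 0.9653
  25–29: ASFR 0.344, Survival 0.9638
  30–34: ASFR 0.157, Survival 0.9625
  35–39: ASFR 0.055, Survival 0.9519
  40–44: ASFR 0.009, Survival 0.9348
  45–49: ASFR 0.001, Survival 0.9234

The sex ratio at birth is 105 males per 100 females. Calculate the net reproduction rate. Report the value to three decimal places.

2.322

Proportion female at birth = 100 / (100 + 105) = 0.48780.
Weighting each age-specific rate by interval width and survival:
  15–19: 5 × 0.162 × 0.9785 = 0.79259
  20–24: 5 × 0.258 × 0.9653 = 1.24524
  25–29: 5 × 0.344 × 0.9638 = 1.65774
  30–34: 5 × 0.157 × 0.9625 = 0.75556
  35–39: 5 × 0.055 × 0.9519 = 0.26177
  40–44: 5 × 0.009 × 0.9348 = 0.04207
  45–49: 5 × 0.001 × 0.9234 = 0.00462
Sum = 4.75959
NRR = 0.48780 × 4.75959 = 2.32173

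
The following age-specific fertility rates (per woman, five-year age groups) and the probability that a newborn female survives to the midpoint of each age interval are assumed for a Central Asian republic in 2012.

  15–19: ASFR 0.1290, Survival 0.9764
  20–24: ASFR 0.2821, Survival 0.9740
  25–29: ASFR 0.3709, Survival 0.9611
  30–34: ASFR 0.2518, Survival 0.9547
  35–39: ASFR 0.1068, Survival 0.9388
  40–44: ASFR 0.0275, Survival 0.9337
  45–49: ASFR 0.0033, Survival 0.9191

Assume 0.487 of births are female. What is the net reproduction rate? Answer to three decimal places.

2.743

Proportion female at birth = 0.487.
Per-age-group product (5 × ASFR × survival probability):
  15–19: 5 × 0.1290 × 0.9764 = 0.62978
  20–24: 5 × 0.2821 × 0.9740 = 1.37383
  25–29: 5 × 0.3709 × 0.9611 = 1.78236
  30–34: 5 × 0.2518 × 0.9547 = 1.20197
  35–39: 5 × 0.1068 × 0.9388 = 0.50132
  40–44: 5 × 0.0275 × 0.9337 = 0.12838
  45–49: 5 × 0.0033 × 0.9191 = 0.01517
Sum = 5.63281
NRR = 0.487 × 5.63281 = 2.74318
With NRR above 1 the population is above replacement fertility.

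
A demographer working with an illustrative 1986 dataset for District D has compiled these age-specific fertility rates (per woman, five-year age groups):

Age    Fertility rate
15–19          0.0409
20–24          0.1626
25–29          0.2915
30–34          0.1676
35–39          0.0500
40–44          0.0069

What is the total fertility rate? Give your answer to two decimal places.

3.60

Sum of ASFRs = 0.0409 + 0.1626 + 0.2915 + 0.1676 + 0.0500 + 0.0069 = 0.7195
TFR = 5 × 0.7195 = 3.5975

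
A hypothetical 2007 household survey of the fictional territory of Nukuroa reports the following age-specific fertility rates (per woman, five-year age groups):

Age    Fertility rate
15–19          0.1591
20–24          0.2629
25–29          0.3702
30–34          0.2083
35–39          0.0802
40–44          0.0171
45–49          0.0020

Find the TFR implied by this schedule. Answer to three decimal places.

5.499

Sum of ASFRs = 0.1591 + 0.2629 + 0.3702 + 0.2083 + 0.0802 + 0.0171 + 0.0020 = 1.0998
TFR = 5 × 1.0998 = 5.499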